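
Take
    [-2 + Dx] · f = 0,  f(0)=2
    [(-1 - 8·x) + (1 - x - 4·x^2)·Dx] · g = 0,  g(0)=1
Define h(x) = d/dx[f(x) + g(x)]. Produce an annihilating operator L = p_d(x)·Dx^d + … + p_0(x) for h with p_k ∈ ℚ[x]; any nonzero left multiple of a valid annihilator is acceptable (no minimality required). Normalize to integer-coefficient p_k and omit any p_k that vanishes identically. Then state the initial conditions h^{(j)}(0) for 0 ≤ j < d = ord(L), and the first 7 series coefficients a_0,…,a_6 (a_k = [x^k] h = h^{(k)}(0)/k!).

f: a_k = 2, 4, 4, 8/3, 4/3, 8/15, 8/45, …
g: a_k = 1, 1, 5, 9, 29, 65, 181, …
h₀=f+g: left-lcm gives L₀, ord ≤ 2.
Derive L from L₀ (diff closure).
L = (34 + 452·x + 512·x^2 + 1920·x^3 + 768·x^4) + (-25 - 228·x - 334·x^2 - 864·x^3 + 160·x^4 + 256·x^5)·Dx + (4 + x + 39·x^2 - 48·x^3 - 272·x^4 - 128·x^5)·Dx^2  (order 2).
h: a_k = 5, 18, 35, 364/3, 983/3, 16306/15, 138931/45, …
ICs: h(0) = 5, h′(0) = 18.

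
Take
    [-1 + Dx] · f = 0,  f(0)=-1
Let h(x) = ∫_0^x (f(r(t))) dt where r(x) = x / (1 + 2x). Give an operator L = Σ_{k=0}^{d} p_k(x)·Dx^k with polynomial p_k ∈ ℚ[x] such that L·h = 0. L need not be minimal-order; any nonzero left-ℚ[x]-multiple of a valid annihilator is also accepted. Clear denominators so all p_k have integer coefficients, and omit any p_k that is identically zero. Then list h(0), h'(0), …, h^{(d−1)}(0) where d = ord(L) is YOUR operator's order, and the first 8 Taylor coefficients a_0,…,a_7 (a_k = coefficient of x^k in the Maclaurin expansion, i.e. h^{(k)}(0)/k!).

L = -Dx + (1 + 4·x + 4·x^2)·Dx^2  (order 2).
h: a_k = 0, -1, -1/2, 1/2, -13/24, 71/120, -49/80, 2699/5040, …
ICs: h(0) = 0, h′(0) = -1.

f: a_k = -1, -1, -1/2, -1/6, -1/24, -1/120, -1/720, -1/5040, …
Substitute x→r, Dx→(1/r')Dx; clear ⇒ L₀.
h=∫h₀ ⇒ L = L₀·Dx.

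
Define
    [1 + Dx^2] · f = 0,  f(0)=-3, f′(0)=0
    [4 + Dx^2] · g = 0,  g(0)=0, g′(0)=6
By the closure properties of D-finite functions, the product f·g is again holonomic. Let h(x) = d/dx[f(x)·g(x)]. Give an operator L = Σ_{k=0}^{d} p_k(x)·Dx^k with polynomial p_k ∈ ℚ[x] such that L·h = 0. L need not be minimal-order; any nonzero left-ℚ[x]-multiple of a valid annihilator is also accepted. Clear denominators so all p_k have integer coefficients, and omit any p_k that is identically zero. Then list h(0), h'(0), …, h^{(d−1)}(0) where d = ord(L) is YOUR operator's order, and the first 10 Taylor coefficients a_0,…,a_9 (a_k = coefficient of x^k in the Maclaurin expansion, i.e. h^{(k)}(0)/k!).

L = 9 + 10·Dx^2 + Dx^4  (order 4).
h: a_k = -18, 0, 63, 0, -183/4, 0, 547/40, 0, -703/320, 0, …
ICs: h(0) = -18, h′(0) = 0, h′′(0) = 126, h′′′(0) = 0.

f: a_k = -3, 0, 3/2, 0, -1/8, 0, 1/240, 0, -1/13440, 0, …
g: a_k = 0, 6, 0, -4, 0, 4/5, 0, -8/105, 0, 4/945, …
Sym-product of L_f,L_g gives L₀ (≤ ord 4).
h=h₀': d/dx-closure on L₀ ⇒ L.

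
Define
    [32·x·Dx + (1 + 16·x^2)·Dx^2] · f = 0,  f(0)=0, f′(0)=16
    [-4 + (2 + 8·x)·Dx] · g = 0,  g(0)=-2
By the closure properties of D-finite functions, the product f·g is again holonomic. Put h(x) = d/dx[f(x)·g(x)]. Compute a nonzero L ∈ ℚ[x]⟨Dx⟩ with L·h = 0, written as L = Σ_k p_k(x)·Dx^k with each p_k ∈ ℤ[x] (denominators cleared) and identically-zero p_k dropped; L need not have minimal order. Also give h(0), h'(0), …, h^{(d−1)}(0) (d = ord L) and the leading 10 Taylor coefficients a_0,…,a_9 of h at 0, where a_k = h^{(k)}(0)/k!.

f: a_k = 0, 16, 0, -256/3, 0, 4096/5, 0, -65536/7, 0, 1048576/9, …
g: a_k = -2, -4, 4, -8, 20, -56, 168, -528, 1716, -5720, …
Sym-product of L_f,L_g gives L₀ (≤ ord 2).
Derive L from L₀ (diff closure).
L = (20 + 640·x + 128·x^2 - 6144·x^3 - 3072·x^4) + (28 + 336·x + 1152·x^2 - 3584·x^3 - 21504·x^4 - 12288·x^5)·Dx + (3 + 8·x - 48·x^2 - 256·x^3 - 1792·x^4 - 6144·x^5 - 4096·x^6)·Dx^2  (order 2).
h: a_k = -32, -128, 704, 2560/3, -24896/3, -104704/5, 2413184/15, 22870016/105, -15180608/7, -304589056/63, …
ICs: h(0) = -32, h′(0) = -128.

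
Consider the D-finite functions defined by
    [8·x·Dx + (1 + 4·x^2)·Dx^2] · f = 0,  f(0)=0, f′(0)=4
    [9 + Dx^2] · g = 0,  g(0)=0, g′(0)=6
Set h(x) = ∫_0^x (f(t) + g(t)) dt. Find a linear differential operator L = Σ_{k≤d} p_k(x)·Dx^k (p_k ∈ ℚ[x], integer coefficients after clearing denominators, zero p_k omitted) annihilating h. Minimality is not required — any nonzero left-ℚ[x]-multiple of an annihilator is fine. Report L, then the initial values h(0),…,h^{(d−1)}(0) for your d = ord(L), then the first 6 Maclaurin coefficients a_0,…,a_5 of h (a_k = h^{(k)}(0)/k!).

f: a_k = 0, 4, 0, -16/3, 0, 64/5, …
g: a_k = 0, 6, 0, -9, 0, 81/20, …
L₀ := lclm(L_f,L_g); ord L₀ ≤ 2+2.
h=∫h₀ ⇒ L = L₀·Dx.
L = (-2808·x + 19008·x^3 + 10368·x^5)·Dx^2 + (9 + 1548·x^2 + 7344·x^4 + 5184·x^6)·Dx^3 + (-312·x + 2112·x^3 + 1152·x^5)·Dx^4 + (1 + 172·x^2 + 816·x^4 + 576·x^6)·Dx^5  (order 5).
h: a_k = 0, 0, 5, 0, -43/12, 0, …
ICs: h(0) = 0, h′(0) = 0, h′′(0) = 10, h′′′(0) = 0, h′′′′(0) = -86.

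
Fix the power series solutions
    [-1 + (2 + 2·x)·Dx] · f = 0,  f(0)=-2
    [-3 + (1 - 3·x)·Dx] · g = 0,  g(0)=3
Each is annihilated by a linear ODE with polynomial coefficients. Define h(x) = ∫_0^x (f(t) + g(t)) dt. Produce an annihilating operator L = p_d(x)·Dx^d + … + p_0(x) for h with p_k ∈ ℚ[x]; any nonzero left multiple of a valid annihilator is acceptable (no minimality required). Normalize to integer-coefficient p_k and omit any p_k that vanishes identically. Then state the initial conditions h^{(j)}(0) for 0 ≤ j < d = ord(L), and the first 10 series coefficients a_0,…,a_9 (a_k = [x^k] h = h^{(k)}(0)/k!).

L = (39 + 27·x)·Dx + (-73 - 138·x - 81·x^2)·Dx^2 + (10 - 2·x - 66·x^2 - 54·x^3)·Dx^3  (order 3).
h: a_k = 0, 1, 4, 109/12, 647/32, 15557/320, 93305/768, 1119765/3584, 6718431/8192, 107495567/49152, …
ICs: h(0) = 0, h′(0) = 1, h′′(0) = 8.

f: a_k = -2, -1, 1/4, -1/8, 5/64, -7/128, 21/512, -33/1024, 429/16384, -715/32768, …
g: a_k = 3, 9, 27, 81, 243, 729, 2187, 6561, 19683, 59049, …
f+g: L₀ = lclm(L_f,L_g), ord ≤ 1+1.
h=∫h₀ ⇒ L = L₀·Dx.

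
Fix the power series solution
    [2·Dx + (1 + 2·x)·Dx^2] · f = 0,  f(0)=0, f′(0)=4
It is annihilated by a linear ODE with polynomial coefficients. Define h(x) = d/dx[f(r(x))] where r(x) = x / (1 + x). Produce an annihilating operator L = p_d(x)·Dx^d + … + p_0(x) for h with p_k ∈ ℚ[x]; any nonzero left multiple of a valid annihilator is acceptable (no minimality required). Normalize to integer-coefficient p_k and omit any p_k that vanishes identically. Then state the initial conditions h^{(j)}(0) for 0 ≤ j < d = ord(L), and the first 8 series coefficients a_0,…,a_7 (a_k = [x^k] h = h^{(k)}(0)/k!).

L = (4 + 6·x) + (1 + 4·x + 3·x^2)·Dx  (order 1).
h: a_k = 4, -16, 52, -160, 484, -1456, 4372, -13120, …
ICs: h(0) = 4.

f: a_k = 0, 4, -4, 16/3, -8, 64/5, -64/3, 256/7, …
L₀ from L_f via x↦r, Dx↦r'^{-1}Dx.
h₀' ⇒ L via d/dx closure of L₀.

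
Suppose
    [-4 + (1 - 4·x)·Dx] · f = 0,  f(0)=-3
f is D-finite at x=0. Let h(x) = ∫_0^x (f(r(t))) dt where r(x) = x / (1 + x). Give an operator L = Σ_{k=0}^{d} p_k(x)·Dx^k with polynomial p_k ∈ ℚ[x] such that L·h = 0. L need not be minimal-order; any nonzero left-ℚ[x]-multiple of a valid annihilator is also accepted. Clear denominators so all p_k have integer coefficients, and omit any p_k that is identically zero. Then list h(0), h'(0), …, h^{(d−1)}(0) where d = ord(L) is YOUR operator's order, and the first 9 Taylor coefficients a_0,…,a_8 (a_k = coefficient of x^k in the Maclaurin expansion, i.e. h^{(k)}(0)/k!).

L = 4·Dx + (-1 + 2·x + 3·x^2)·Dx^2  (order 2).
h: a_k = 0, -3, -6, -12, -27, -324/5, -162, -2916/7, -2187/2, …
ICs: h(0) = 0, h′(0) = -3.

f: a_k = -3, -12, -48, -192, -768, -3072, -12288, -49152, -196608, …
Substitute x→r, Dx→(1/r')Dx; clear ⇒ L₀.
h=∫₀ˣh₀: take L = L₀·Dx.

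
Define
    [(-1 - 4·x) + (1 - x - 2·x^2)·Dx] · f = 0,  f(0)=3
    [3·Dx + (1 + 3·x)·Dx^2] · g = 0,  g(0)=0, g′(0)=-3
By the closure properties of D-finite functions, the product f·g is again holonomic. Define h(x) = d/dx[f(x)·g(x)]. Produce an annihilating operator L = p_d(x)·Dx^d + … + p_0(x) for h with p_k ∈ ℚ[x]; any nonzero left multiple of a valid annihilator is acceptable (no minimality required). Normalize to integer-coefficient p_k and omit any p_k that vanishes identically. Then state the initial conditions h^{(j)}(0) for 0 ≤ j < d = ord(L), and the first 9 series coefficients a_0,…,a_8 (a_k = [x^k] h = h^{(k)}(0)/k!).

f: a_k = 3, 3, 9, 15, 33, 63, 129, 255, 513, …
g: a_k = 0, -3, 9/2, -9, 81/4, -243/5, 243/2, -2187/7, 6561/8, …
Sym-product of L_f,L_g gives L₀ (≤ ord 2).
h=h₀': d/dx-closure on L₀ ⇒ L.
L = (192 + 756·x + 1296·x^2) + (3 + 165·x + 864·x^2 + 1008·x^3)·Dx + (-7 - 38·x - 13·x^2 + 162·x^3 + 144·x^4)·Dx^2  (order 2).
h: a_k = -9, 9, -243/2, 117, -3951/4, 13527/10, -154971/20, 101043/7, -17565741/280, …
ICs: h(0) = -9, h′(0) = 9.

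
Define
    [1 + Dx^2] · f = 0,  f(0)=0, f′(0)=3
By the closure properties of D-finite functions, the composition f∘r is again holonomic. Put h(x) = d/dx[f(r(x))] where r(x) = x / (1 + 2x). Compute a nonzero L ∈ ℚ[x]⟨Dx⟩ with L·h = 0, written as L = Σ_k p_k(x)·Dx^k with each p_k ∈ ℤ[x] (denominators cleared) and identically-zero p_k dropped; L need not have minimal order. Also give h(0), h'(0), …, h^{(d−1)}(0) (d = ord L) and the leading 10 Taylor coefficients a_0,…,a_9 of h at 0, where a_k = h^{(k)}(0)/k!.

f: a_k = 0, 3, 0, -1/2, 0, 1/40, 0, -1/1680, 0, 1/120960, …
h₀=f(r): pull back L_f along r ⇒ L₀.
Derive L from L₀ (diff closure).
L = (25 + 96·x + 96·x^2) + (12 + 72·x + 144·x^2 + 96·x^3)·Dx + (1 + 8·x + 24·x^2 + 32·x^3 + 16·x^4)·Dx^2  (order 2).
h: a_k = 3, -12, 69/2, -84, 1441/8, -675/2, 123479/240, -6599/15, -12104063/13440, 4486271/672, …
ICs: h(0) = 3, h′(0) = -12.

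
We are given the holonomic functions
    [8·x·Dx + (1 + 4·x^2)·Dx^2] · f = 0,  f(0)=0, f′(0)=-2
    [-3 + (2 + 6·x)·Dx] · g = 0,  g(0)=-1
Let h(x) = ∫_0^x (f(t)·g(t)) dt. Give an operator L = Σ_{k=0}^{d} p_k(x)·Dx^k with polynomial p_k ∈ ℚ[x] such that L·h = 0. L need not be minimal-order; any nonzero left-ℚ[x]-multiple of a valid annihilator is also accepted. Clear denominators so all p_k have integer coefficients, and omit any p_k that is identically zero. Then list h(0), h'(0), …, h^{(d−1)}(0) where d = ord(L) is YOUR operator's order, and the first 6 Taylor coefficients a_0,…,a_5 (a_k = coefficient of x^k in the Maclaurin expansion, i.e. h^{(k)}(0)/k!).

f: a_k = 0, -2, 0, 8/3, 0, -32/5, …
g: a_k = -1, -3/2, 9/8, -27/16, 405/128, -1701/256, …
L₀ := L_f ⊗_s L_g (sym. prod.), ord ≤ 2.
h=∫₀ˣh₀: take L = L₀·Dx.
L = (27 - 48·x - 36·x^2)·Dx + (-12 - 4·x + 144·x^2 + 144·x^3)·Dx^2 + (4 + 24·x + 52·x^2 + 96·x^3 + 144·x^4)·Dx^3  (order 3).
h: a_k = 0, 0, 1, 1, -59/48, -1/8, …
ICs: h(0) = 0, h′(0) = 0, h′′(0) = 2.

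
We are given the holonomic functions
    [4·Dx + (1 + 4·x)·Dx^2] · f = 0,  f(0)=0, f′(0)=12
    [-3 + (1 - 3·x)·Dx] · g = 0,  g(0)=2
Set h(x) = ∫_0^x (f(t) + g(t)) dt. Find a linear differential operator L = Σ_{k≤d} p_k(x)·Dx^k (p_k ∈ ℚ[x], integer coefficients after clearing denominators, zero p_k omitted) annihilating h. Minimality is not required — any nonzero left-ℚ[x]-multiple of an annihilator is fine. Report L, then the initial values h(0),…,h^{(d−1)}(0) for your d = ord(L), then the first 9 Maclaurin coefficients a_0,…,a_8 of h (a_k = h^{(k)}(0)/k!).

L = (-204 - 144·x)·Dx^2 + (-11 - 312·x - 288·x^2)·Dx^3 + (5 + 11·x - 54·x^2 - 72·x^3)·Dx^4  (order 4).
h: a_k = 0, 2, 9, -2, 59/2, -6, 917/5, -590/7, 39885/28, …
ICs: h(0) = 0, h′(0) = 2, h′′(0) = 18, h′′′(0) = -12.

f: a_k = 0, 12, -24, 64, -192, 3072/5, -2048, 49152/7, -24576, …
g: a_k = 2, 6, 18, 54, 162, 486, 1458, 4374, 13122, …
L₀ := lclm(L_f,L_g); ord L₀ ≤ 2+1.
Integrate: L := L₀·Dx.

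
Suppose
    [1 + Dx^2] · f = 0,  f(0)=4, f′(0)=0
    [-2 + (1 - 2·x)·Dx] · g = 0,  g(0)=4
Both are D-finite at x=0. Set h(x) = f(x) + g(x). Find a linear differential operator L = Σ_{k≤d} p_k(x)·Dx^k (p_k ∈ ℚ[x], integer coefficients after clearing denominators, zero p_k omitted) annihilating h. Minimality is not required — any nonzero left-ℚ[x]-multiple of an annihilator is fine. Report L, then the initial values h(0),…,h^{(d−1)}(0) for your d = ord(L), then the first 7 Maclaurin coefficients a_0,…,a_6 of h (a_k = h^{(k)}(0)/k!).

L = (-50 + 8·x - 8·x^2) + (9 - 22·x + 12·x^2 - 8·x^3)·Dx + (-50 + 8·x - 8·x^2)·Dx^2 + (9 - 22·x + 12·x^2 - 8·x^3)·Dx^3  (order 3).
h: a_k = 8, 8, 14, 32, 385/6, 128, 46079/180, …
ICs: h(0) = 8, h′(0) = 8, h′′(0) = 28.

f: a_k = 4, 0, -2, 0, 1/6, 0, -1/180, …
g: a_k = 4, 8, 16, 32, 64, 128, 256, …
h₀=f+g: left-lcm gives L₀, ord ≤ 3.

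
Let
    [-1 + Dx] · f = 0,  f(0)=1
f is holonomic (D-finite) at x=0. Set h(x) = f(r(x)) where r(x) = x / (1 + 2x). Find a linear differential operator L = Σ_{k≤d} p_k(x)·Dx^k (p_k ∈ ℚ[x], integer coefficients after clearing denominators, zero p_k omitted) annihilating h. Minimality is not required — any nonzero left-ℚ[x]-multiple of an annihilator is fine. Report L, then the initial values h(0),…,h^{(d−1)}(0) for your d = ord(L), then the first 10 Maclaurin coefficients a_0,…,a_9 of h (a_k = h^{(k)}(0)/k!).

f: a_k = 1, 1, 1/2, 1/6, 1/24, 1/120, 1/720, 1/5040, 1/40320, 1/362880, …
f∘r: x↦r, Dx↦Dx/r' in L_f ⇒ L₀.
L = -1 + (1 + 4·x + 4·x^2)·Dx  (order 1).
h: a_k = 1, 1, -3/2, 13/6, -71/24, 147/40, -2699/720, 9157/5040, 68731/13440, -8443151/362880, …
ICs: h(0) = 1.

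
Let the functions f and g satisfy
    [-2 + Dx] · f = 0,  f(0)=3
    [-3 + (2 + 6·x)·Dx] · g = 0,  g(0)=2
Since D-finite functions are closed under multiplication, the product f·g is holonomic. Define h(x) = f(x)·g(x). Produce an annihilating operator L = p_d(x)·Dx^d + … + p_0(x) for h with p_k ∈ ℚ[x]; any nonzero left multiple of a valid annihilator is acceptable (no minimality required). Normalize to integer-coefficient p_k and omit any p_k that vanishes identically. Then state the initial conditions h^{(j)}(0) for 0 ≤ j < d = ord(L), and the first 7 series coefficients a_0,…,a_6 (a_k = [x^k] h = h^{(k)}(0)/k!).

L = (-7 - 12·x) + (2 + 6·x)·Dx  (order 1).
h: a_k = 6, 21, 93/4, 181/8, 241/64, 13279/640, -276497/7680, …
ICs: h(0) = 6.

f: a_k = 3, 6, 6, 4, 2, 4/5, 4/15, …
g: a_k = 2, 3, -9/4, 27/8, -405/64, 1701/128, -15309/512, …
Sym-product of L_f,L_g gives L₀ (≤ ord 1).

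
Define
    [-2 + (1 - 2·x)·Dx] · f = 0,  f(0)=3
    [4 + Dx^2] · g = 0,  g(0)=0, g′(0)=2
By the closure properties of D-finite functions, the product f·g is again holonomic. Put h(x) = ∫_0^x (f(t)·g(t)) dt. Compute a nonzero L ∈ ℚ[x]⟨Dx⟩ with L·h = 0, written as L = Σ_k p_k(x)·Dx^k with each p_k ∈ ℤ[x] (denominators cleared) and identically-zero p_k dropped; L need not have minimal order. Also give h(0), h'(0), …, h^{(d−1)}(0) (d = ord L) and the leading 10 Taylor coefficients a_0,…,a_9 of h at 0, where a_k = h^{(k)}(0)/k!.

L = (-4 + 8·x)·Dx + 4·Dx^2 + (-1 + 2·x)·Dx^3  (order 3).
h: a_k = 0, 0, 3, 4, 5, 8, 202/15, 808/35, 4241/105, 67856/945, …
ICs: h(0) = 0, h′(0) = 0, h′′(0) = 6.

f: a_k = 3, 6, 12, 24, 48, 96, 192, 384, 768, 1536, …
g: a_k = 0, 2, 0, -4/3, 0, 4/15, 0, -8/315, 0, 4/2835, …
h₀=f·g: eliminate ⇒ L₀, order ≤ 1·2.
Integrate: L := L₀·Dx.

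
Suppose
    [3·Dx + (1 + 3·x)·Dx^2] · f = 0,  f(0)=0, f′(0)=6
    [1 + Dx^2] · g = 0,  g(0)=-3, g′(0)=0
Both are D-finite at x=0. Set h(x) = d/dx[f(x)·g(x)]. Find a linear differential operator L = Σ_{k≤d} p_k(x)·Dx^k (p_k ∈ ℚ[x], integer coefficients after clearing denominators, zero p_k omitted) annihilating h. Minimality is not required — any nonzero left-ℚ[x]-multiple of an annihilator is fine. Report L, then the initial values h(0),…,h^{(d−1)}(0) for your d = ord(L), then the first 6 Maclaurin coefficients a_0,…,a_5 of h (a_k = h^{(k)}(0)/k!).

f: a_k = 0, 6, -9, 18, -81/2, 486/5, …
g: a_k = -3, 0, 3/2, 0, -1/8, 0, …
Sym-product of L_f,L_g gives L₀ (≤ ord 4).
h=h₀': d/dx-closure on L₀ ⇒ L.
L = (-8897 - 1764·x - 7722·x^2 - 14364·x^3 - 7533·x^4 + 5832·x^5 + 2916·x^6) + (-3432 - 13248·x - 12420·x^2 - 8100·x^3 + 9720·x^4 + 5832·x^5)·Dx + (-9100 - 3204·x - 11070·x^2 - 17064·x^3 - 6318·x^4 + 11664·x^5 + 5832·x^6)·Dx^2 + (-3432 - 13248·x - 12420·x^2 - 8100·x^3 + 9720·x^4 + 5832·x^5)·Dx^3 + (-203 - 1440·x - 3348·x^2 - 2700·x^3 + 1215·x^4 + 5832·x^5 + 2916·x^6)·Dx^4  (order 4).
h: a_k = -18, 54, -135, 432, -5307/4, 16065/4, …
ICs: h(0) = -18, h′(0) = 54, h′′(0) = -270, h′′′(0) = 2592.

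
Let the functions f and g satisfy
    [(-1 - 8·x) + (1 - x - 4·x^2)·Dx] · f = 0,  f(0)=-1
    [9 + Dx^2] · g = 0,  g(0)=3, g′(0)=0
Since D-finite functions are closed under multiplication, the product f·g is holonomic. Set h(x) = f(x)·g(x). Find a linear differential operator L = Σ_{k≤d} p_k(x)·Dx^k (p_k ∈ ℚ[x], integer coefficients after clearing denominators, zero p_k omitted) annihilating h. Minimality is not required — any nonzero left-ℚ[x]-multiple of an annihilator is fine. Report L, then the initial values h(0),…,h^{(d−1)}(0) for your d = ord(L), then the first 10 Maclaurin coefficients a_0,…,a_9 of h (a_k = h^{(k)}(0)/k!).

f: a_k = -1, -1, -5, -9, -29, -65, -181, -441, -1165, -2929, …
g: a_k = 3, 0, -27/2, 0, 81/8, 0, -243/80, 0, 2187/4480, 0, …
Product ⇒ symmetric product L₀, ord ≤ 2.
L = (-1 + 9·x + 36·x^2) + (2 + 16·x)·Dx + (-1 + x + 4·x^2)·Dx^2  (order 2).
h: a_k = -3, -3, -3/2, -27/2, -237/8, -669/8, -15927/80, -42687/80, -5960307/4480, -3104439/896, …
ICs: h(0) = -3, h′(0) = -3.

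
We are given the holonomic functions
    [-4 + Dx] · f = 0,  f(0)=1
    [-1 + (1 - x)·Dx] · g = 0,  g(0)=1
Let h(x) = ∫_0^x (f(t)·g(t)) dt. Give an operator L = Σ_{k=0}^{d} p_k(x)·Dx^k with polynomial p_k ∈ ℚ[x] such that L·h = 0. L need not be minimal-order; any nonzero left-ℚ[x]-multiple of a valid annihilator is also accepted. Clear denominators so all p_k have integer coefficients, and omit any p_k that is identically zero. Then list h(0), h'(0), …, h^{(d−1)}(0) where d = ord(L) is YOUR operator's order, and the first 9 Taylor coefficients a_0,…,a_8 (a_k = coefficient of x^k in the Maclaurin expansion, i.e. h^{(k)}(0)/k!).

L = (5 - 4·x)·Dx + (-1 + x)·Dx^2  (order 2).
h: a_k = 0, 1, 5/2, 13/3, 71/12, 103/15, 643/90, 437/63, 16319/2520, …
ICs: h(0) = 0, h′(0) = 1.

f: a_k = 1, 4, 8, 32/3, 32/3, 128/15, 256/45, 1024/315, 512/315, …
g: a_k = 1, 1, 1, 1, 1, 1, 1, 1, 1, …
Sym-product of L_f,L_g gives L₀ (≤ ord 1).
h=∫₀ˣh₀: take L = L₀·Dx.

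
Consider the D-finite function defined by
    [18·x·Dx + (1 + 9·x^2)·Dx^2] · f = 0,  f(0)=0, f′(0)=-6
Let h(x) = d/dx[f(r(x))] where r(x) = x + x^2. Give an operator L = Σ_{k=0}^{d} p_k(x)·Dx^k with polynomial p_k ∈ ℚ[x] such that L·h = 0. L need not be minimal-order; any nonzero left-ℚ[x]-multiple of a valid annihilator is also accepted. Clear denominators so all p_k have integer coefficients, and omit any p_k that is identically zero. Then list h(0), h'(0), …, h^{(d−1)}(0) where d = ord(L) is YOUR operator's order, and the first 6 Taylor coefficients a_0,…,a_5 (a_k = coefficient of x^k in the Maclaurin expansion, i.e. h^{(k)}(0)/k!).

f: a_k = 0, -6, 0, 18, 0, -486/5, …
Change of var in L_f (x↦r) gives L₀.
Derive L from L₀ (diff closure).
L = (-2 + 18·x + 72·x^2 + 108·x^3 + 54·x^4) + (1 + 2·x + 9·x^2 + 36·x^3 + 45·x^4 + 18·x^5)·Dx  (order 1).
h: a_k = -6, -12, 54, 216, -216, -2808, …
ICs: h(0) = -6.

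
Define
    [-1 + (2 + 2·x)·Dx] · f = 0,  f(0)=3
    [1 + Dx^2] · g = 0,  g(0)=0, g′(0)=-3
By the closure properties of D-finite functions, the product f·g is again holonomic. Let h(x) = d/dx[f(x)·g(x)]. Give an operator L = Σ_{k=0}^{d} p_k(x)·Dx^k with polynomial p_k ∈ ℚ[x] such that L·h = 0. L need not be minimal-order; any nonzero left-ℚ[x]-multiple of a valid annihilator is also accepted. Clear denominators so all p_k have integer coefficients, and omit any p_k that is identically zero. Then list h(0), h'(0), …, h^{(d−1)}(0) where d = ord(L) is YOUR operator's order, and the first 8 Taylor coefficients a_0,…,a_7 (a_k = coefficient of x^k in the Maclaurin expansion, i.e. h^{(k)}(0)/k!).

f: a_k = 3, 3/2, -3/8, 3/16, -15/128, 21/256, -63/1024, 99/2048, …
g: a_k = 0, -3, 0, 1/2, 0, -1/40, 0, 1/1680, …
h₀=f·g: eliminate ⇒ L₀, order ≤ 1·2.
Derive L from L₀ (diff closure).
L = (53 + 144·x + 136·x^2 + 64·x^3 + 16·x^4) + (-4 - 36·x - 48·x^2 - 16·x^3)·Dx + (28 + 88·x + 108·x^2 + 64·x^3 + 16·x^4)·Dx^2  (order 2).
h: a_k = -9, -9, 63/8, 3/4, 57/128, -729/640, 983/1024, -7727/8960, …
ICs: h(0) = -9, h′(0) = -9.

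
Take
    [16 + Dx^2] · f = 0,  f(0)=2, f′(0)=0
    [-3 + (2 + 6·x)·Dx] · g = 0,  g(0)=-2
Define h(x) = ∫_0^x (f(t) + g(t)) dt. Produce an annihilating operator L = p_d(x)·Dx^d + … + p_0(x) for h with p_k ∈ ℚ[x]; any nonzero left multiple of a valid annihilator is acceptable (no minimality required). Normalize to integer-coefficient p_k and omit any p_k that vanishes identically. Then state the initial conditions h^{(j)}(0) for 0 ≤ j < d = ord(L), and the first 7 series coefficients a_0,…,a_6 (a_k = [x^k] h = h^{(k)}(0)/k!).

f: a_k = 2, 0, -16, 0, 64/3, 0, -512/45, …
g: a_k = -2, -3, 9/4, -27/8, 405/64, -1701/128, 15309/512, …
Weyl lclm of L_f,L_g ⇒ L₀ (ord ≤ 3).
h=∫₀ˣh₀: take L = L₀·Dx.
L = (-4368 - 18432·x - 27648·x^2)·Dx + (1760 + 17568·x + 55296·x^2 + 55296·x^3)·Dx^2 + (-273 - 1152·x - 1728·x^2)·Dx^3 + (110 + 1098·x + 3456·x^2 + 3456·x^3)·Dx^4  (order 4).
h: a_k = 0, 0, -3/2, -55/12, -27/32, 5311/960, -567/256, …
ICs: h(0) = 0, h′(0) = 0, h′′(0) = -3, h′′′(0) = -55/2.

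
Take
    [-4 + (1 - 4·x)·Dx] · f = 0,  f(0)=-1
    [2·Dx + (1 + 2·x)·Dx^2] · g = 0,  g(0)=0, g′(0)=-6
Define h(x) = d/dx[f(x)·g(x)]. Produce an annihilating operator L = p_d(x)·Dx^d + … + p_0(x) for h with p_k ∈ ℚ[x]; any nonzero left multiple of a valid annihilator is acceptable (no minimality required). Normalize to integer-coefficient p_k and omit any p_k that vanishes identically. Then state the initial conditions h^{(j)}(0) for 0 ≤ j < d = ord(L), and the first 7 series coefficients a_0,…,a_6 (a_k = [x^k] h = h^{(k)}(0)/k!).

L = 32 + (8 + 40·x)·Dx + (-1 + 2·x + 8·x^2)·Dx^2  (order 2).
h: a_k = 6, 36, 240, 1232, 6256, 149184/5, 698112/5, …
ICs: h(0) = 6, h′(0) = 36.

f: a_k = -1, -4, -16, -64, -256, -1024, -4096, …
g: a_k = 0, -6, 6, -8, 12, -96/5, 32, …
h₀=f·g: eliminate ⇒ L₀, order ≤ 1·2.
h₀' ⇒ L via d/dx closure of L₀.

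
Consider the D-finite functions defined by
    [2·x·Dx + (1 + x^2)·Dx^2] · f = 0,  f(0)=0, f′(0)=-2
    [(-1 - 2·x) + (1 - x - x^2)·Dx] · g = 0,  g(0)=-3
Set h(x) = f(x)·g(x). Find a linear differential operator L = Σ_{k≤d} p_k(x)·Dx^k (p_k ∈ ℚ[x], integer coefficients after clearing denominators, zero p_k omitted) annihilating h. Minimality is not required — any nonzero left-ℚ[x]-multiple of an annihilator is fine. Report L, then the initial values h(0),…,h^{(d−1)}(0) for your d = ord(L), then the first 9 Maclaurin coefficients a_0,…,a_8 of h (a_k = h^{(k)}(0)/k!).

L = (2 + 2·x + 6·x^2) + (2 + 2·x + 4·x^2 + 6·x^3)·Dx + (-1 + x + x^3 + x^4)·Dx^2  (order 2).
h: a_k = 0, 6, 6, 10, 16, 136/5, 216/5, 2434/35, 3946/35, …
ICs: h(0) = 0, h′(0) = 6.

f: a_k = 0, -2, 0, 2/3, 0, -2/5, 0, 2/7, 0, …
g: a_k = -3, -3, -6, -9, -15, -24, -39, -63, -102, …
f·g: L₀ = L_f ⊗_s L_g, ord ≤ 2·1.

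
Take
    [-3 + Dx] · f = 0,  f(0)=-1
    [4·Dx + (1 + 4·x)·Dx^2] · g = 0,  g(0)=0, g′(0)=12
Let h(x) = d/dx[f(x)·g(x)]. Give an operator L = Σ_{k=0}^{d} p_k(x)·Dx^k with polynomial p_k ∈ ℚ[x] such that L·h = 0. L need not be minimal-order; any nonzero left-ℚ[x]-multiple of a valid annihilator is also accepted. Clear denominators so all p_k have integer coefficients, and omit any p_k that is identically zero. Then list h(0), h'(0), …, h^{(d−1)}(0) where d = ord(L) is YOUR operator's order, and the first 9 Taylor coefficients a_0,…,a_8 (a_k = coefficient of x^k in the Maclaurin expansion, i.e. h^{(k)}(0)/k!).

L = (51 - 72·x + 432·x^2) + (-14 - 288·x^2)·Dx + (-1 + 8·x + 48·x^2)·Dx^2  (order 2).
h: a_k = -12, -24, -138, 216, -2589/2, 5025, -414129/20, 419982/5, -76156791/224, …
ICs: h(0) = -12, h′(0) = -24.

f: a_k = -1, -3, -9/2, -9/2, -27/8, -81/40, -81/80, -243/560, -729/4480, …
g: a_k = 0, 12, -24, 64, -192, 3072/5, -2048, 49152/7, -24576, …
h₀=f·g: eliminate ⇒ L₀, order ≤ 1·2.
h=h₀': d/dx-closure on L₀ ⇒ L.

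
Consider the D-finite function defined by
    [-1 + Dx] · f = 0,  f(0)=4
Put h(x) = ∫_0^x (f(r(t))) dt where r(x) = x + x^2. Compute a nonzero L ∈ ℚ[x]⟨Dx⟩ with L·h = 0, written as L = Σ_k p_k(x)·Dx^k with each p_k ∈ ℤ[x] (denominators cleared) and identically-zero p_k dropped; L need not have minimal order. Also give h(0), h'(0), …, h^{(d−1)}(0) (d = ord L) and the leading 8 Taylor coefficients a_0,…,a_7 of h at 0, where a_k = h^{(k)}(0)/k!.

f: a_k = 4, 4, 2, 2/3, 1/6, 1/30, 1/180, 1/1260, …
Change of var in L_f (x↦r) gives L₀.
h=∫h₀ ⇒ L = L₀·Dx.
L = (-1 - 2·x)·Dx + Dx^2  (order 2).
h: a_k = 0, 4, 2, 2, 7/6, 5/6, 9/20, 331/1260, …
ICs: h(0) = 0, h′(0) = 4.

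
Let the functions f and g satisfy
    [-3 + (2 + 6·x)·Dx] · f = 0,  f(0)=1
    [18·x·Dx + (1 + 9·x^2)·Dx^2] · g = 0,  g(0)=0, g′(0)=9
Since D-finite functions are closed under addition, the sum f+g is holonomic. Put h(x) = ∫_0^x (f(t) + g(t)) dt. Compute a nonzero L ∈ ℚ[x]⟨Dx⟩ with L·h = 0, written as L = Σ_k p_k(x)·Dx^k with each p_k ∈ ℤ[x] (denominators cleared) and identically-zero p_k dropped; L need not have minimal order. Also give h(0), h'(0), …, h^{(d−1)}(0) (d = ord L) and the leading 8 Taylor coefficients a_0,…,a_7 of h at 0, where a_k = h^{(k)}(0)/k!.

f: a_k = 1, 3/2, -9/8, 27/16, -405/128, 1701/256, -15309/1024, 72171/2048, …
g: a_k = 0, 9, 0, -27, 0, 729/5, 0, -6561/7, …
L₀ := lclm(L_f,L_g); ord L₀ ≤ 1+2.
h=∫₀ˣh₀: take L = L₀·Dx.
L = (-36 - 270·x + 972·x^2 + 1458·x^3)·Dx^2 + (-33 - 144·x + 270·x^2 + 3888·x^3 + 5103·x^4)·Dx^3 + (-2 + 18·x + 108·x^2 + 324·x^3 + 1134·x^4 + 1458·x^5)·Dx^4  (order 4).
h: a_k = 0, 1, 21/4, -3/8, -405/64, -81/128, 65043/2560, -2187/1024, …
ICs: h(0) = 0, h′(0) = 1, h′′(0) = 21/2, h′′′(0) = -9/4.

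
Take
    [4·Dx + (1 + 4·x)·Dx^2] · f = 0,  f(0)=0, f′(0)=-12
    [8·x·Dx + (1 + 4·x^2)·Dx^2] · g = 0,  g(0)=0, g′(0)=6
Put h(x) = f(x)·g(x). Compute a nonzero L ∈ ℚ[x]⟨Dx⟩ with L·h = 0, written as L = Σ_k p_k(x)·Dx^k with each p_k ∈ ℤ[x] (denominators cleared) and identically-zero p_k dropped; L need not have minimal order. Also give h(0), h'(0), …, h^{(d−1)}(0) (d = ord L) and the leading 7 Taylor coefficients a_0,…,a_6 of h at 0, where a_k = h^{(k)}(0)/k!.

f: a_k = 0, -12, 24, -64, 192, -3072/5, 2048, …
g: a_k = 0, 6, 0, -8, 0, 96/5, 0, …
L₀ := L_f ⊗_s L_g (sym. prod.), ord ≤ 4.
L = (96 + 640·x + 1408·x^2 + 7680·x^3 + 15360·x^4 + 26624·x^5 + 8192·x^7)·Dx + (24 + 320·x + 2656·x^2 + 9728·x^3 + 28160·x^4 + 47616·x^5 + 71680·x^6 + 6144·x^7 + 28672·x^8)·Dx^2 + (12 + 104·x + 672·x^2 + 2976·x^3 + 8256·x^4 + 18048·x^5 + 24576·x^6 + 35328·x^7 + 6144·x^8 + 16384·x^9)·Dx^3 + (1 + 12·x + 68·x^2 + 256·x^3 + 696·x^4 + 1536·x^5 + 2688·x^6 + 3072·x^7 + 4224·x^8 + 1024·x^9 + 2048·x^10)·Dx^4  (order 4).
h: a_k = 0, 0, -72, 144, -288, 960, -17024/5, …
ICs: h(0) = 0, h′(0) = 0, h′′(0) = -144, h′′′(0) = 864.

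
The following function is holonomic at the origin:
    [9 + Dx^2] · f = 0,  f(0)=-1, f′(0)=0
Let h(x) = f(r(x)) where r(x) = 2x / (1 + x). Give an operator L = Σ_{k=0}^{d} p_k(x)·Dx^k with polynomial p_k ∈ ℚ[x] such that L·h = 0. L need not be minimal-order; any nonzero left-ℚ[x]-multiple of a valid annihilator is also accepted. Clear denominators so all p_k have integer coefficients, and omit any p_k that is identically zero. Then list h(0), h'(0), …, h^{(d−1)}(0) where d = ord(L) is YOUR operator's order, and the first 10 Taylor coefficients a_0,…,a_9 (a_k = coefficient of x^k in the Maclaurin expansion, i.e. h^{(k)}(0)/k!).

L = 36 + (2 + 6·x + 6·x^2 + 2·x^3)·Dx + (1 + 4·x + 6·x^2 + 4·x^3 + x^4)·Dx^2  (order 2).
h: a_k = -1, 0, 18, -36, 0, 144, -1926/5, 2916/5, -3114/7, -14544/35, …
ICs: h(0) = -1, h′(0) = 0.

f: a_k = -1, 0, 9/2, 0, -27/8, 0, 81/80, 0, -729/4480, 0, …
L₀ from L_f via x↦r, Dx↦r'^{-1}Dx.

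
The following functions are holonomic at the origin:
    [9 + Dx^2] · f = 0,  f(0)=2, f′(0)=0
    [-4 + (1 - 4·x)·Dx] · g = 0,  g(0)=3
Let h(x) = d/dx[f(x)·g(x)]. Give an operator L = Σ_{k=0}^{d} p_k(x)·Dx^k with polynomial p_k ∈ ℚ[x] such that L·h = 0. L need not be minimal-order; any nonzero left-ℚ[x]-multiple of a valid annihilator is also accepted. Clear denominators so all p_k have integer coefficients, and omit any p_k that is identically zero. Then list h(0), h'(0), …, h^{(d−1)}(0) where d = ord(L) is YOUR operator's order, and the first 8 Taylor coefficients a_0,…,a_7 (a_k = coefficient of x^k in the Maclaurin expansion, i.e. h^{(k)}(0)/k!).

f: a_k = 2, 0, -9, 0, 27/4, 0, -81/40, 0, …
g: a_k = 3, 12, 48, 192, 768, 3072, 12288, 49152, …
h₀=f·g: eliminate ⇒ L₀, order ≤ 2·1.
Derive L from L₀ (diff closure).
L = (-23 - 72·x + 144·x^2) + (-8 + 32·x)·Dx + (1 - 8·x + 16·x^2)·Dx^2  (order 2).
h: a_k = 24, 138, 828, 4497, 22485, 2157831/20, 5034939/10, 644474379/280, …
ICs: h(0) = 24, h′(0) = 138.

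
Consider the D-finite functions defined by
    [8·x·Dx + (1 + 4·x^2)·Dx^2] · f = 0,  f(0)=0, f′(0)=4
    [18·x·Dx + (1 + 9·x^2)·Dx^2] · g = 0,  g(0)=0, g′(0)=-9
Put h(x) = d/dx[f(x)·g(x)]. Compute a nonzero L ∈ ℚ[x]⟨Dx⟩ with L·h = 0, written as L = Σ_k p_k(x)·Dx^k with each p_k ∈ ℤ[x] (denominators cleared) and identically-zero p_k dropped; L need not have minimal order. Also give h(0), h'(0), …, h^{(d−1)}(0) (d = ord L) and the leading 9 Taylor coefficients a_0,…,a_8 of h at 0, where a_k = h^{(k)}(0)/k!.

f: a_k = 0, 4, 0, -16/3, 0, 64/5, 0, -256/7, 0, …
g: a_k = 0, -9, 0, 27, 0, -729/5, 0, 6561/7, 0, …
Sym-product of L_f,L_g gives L₀ (≤ ord 4).
Differentiate: ansatz ord ≤ ord L₀ ⇒ L.
L = (-864·x - 18720·x^3 - 82944·x^5 + 134784·x^7 + 1119744·x^9) + (-52 - 3036·x^2 - 33696·x^4 - 72576·x^6 + 471744·x^8 + 1679616·x^10)·Dx + (-104·x - 2072·x^3 - 11232·x^5 + 13968·x^7 + 269568·x^9 + 559872·x^11)·Dx^2 + (-1 - 26·x^2 - 205·x^4 + 7380·x^8 + 33696·x^10 + 46656·x^12)·Dx^3  (order 3).
h: a_k = 0, -72, 0, 624, 0, -25272/5, 0, 1456416/35, 0, …
ICs: h(0) = 0, h′(0) = -72, h′′(0) = 0.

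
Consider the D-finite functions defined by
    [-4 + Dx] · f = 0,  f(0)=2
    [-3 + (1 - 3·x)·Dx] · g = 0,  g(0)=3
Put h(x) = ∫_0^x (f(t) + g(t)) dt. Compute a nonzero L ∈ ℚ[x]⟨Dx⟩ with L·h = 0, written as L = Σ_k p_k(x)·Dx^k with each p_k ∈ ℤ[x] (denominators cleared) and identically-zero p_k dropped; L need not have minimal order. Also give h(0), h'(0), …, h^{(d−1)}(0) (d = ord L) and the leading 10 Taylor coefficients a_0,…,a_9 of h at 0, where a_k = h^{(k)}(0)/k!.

f: a_k = 2, 8, 16, 64/3, 64/3, 256/15, 512/45, 2048/315, 1024/315, 4096/2835, …
g: a_k = 3, 9, 27, 81, 243, 729, 2187, 6561, 19683, 59049, …
f+g: L₀ = lclm(L_f,L_g), ord ≤ 1+1.
h=∫₀ˣh₀: take L = L₀·Dx.
L = (24 + 144·x)·Dx + (-2 - 96·x + 144·x^2)·Dx^2 + (-1 + 15·x - 36·x^2)·Dx^3  (order 3).
h: a_k = 0, 5, 17/2, 43/3, 307/12, 793/15, 11191/90, 98927/315, 2068763/2520, 6201169/2835, …
ICs: h(0) = 0, h′(0) = 5, h′′(0) = 17.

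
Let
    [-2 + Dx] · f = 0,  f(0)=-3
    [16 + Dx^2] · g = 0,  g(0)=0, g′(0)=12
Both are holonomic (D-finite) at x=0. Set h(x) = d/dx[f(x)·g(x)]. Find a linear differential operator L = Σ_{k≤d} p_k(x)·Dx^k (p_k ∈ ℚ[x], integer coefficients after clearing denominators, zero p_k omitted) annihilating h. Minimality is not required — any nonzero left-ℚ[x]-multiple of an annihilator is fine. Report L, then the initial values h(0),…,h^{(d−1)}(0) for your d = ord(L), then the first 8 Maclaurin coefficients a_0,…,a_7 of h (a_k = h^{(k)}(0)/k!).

L = 20 - 4·Dx + Dx^2  (order 2).
h: a_k = -36, -144, 72, 576, 456, -1056/5, -2224/5, -768/5, …
ICs: h(0) = -36, h′(0) = -144.

f: a_k = -3, -6, -6, -4, -2, -4/5, -4/15, -8/105, …
g: a_k = 0, 12, 0, -32, 0, 128/5, 0, -1024/105, …
L₀ := L_f ⊗_s L_g (sym. prod.), ord ≤ 2.
Derive L from L₀ (diff closure).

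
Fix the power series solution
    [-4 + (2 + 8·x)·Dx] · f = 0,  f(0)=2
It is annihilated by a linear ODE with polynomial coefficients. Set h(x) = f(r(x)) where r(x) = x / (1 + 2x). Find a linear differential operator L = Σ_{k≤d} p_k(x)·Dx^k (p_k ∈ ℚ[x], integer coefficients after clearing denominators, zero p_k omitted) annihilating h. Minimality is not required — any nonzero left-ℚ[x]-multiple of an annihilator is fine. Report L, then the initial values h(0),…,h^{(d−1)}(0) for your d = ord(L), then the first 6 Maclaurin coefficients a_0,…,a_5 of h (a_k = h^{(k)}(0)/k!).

f: a_k = 2, 4, -4, 8, -20, 56, …
Change of var in L_f (x↦r) gives L₀.
L = -2 + (1 + 8·x + 12·x^2)·Dx  (order 1).
h: a_k = 2, 4, -12, 40, -148, 600, …
ICs: h(0) = 2.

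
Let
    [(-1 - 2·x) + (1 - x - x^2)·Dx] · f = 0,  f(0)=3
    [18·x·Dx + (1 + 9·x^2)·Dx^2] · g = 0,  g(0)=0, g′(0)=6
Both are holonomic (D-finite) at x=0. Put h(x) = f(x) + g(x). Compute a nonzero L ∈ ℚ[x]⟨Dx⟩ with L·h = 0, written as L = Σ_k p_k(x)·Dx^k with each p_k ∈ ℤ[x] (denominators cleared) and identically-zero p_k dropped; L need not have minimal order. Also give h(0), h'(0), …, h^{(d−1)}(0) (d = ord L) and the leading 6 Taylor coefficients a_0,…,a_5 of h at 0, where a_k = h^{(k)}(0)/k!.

L = (-36 + 144·x + 1440·x^2 + 2376·x^3 + 3186·x^4 + 486·x^6)·Dx + (18 + 24·x - 108·x^2 + 444·x^3 + 2313·x^4 + 2178·x^5 + 243·x^6 + 486·x^7)·Dx^2 + (-2 - 10·x - 34·x^2 - 48·x^3 - 123·x^4 + 387·x^5 + 198·x^6 + 81·x^7 + 81·x^8)·Dx^3  (order 3).
h: a_k = 3, 9, 6, -9, 15, 606/5, …
ICs: h(0) = 3, h′(0) = 9, h′′(0) = 12.

f: a_k = 3, 3, 6, 9, 15, 24, …
g: a_k = 0, 6, 0, -18, 0, 486/5, …
h₀=f+g: left-lcm gives L₀, ord ≤ 3.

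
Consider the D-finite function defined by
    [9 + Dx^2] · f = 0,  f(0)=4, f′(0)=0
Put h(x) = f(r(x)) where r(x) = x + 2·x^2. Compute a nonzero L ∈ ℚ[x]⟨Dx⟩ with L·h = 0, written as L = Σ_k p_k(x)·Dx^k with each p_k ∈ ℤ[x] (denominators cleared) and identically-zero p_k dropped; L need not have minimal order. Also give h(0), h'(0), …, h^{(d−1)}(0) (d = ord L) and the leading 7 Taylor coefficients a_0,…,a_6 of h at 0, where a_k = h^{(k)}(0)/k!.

L = (9 + 108·x + 432·x^2 + 576·x^3) - 4·Dx + (1 + 4·x)·Dx^2  (order 2).
h: a_k = 4, 0, -18, -72, -117/2, 108, 6399/20, …
ICs: h(0) = 4, h′(0) = 0.

f: a_k = 4, 0, -18, 0, 27/2, 0, -81/20, …
f∘r: x↦r, Dx↦Dx/r' in L_f ⇒ L₀.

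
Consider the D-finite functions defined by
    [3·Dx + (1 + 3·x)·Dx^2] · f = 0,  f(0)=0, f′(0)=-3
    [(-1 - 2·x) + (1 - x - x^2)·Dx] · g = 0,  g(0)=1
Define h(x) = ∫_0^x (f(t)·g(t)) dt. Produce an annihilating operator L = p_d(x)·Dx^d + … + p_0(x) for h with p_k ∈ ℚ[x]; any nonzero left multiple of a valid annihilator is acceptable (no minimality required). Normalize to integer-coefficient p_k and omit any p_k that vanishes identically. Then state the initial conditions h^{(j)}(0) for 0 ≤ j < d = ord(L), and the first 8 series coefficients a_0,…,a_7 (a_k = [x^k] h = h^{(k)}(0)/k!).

L = (5 + 12·x)·Dx + (-1 + 13·x + 15·x^2)·Dx^2 + (-1 - 2·x + 4·x^2 + 3·x^3)·Dx^3  (order 3).
h: a_k = 0, 0, -3/2, 1/2, -21/8, 9/4, -319/40, 849/70, …
ICs: h(0) = 0, h′(0) = 0, h′′(0) = -3.

f: a_k = 0, -3, 9/2, -9, 81/4, -243/5, 243/2, -2187/7, …
g: a_k = 1, 1, 2, 3, 5, 8, 13, 21, …
h₀=f·g: eliminate ⇒ L₀, order ≤ 2·1.
Integrate: L := L₀·Dx.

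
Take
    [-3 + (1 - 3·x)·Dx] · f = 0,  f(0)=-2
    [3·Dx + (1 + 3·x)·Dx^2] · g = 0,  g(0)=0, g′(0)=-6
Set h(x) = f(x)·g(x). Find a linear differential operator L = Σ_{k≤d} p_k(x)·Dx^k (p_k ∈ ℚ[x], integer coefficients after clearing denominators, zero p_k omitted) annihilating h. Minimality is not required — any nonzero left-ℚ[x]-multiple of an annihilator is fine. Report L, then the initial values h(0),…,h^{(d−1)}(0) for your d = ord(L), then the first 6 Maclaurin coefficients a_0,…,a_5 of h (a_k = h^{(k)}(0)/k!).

f: a_k = -2, -6, -18, -54, -162, -486, …
g: a_k = 0, -6, 9, -18, 81/2, -486/5, …
L₀ := L_f ⊗_s L_g (sym. prod.), ord ≤ 2.
L = 9 + (3 + 27·x)·Dx + (-1 + 9·x^2)·Dx^2  (order 2).
h: a_k = 0, 12, 18, 90, 189, 3807/5, …
ICs: h(0) = 0, h′(0) = 12.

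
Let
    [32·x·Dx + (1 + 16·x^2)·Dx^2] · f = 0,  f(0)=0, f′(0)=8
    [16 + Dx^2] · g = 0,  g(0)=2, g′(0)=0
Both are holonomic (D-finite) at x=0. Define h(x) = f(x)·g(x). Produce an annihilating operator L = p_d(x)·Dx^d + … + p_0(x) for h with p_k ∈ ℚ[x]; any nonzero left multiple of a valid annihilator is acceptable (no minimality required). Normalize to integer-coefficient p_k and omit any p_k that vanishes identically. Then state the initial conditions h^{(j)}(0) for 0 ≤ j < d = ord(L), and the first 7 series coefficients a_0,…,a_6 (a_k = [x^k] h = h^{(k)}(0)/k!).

f: a_k = 0, 8, 0, -128/3, 0, 2048/5, 0, …
g: a_k = 2, 0, -16, 0, 64/3, 0, -512/45, …
Sym-product of L_f,L_g gives L₀ (≤ ord 4).
L = (1280 + 53248·x^2 + 360448·x^4 + 2097152·x^6 + 8388608·x^8) + (1536·x + 40960·x^3 + 393216·x^5 + 2097152·x^7)·Dx + (96 + 4096·x^2 + 36864·x^4 + 262144·x^6 + 1048576·x^8)·Dx^2 + (96·x + 2560·x^3 + 24576·x^5 + 131072·x^7)·Dx^3 + (1 + 48·x^2 + 896·x^4 + 8192·x^6 + 32768·x^8)·Dx^4  (order 4).
h: a_k = 0, 16, 0, -640/3, 0, 25088/15, 0, …
ICs: h(0) = 0, h′(0) = 16, h′′(0) = 0, h′′′(0) = -1280.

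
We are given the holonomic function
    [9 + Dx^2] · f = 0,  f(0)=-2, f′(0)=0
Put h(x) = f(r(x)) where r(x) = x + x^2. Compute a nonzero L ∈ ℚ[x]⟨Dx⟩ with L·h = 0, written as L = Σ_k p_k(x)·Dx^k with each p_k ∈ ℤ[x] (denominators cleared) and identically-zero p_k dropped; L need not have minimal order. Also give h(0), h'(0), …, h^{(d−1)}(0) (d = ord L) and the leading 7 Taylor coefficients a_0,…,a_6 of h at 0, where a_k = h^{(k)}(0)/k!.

f: a_k = -2, 0, 9, 0, -27/4, 0, 81/40, …
h₀=f(r): pull back L_f along r ⇒ L₀.
L = (9 + 54·x + 108·x^2 + 72·x^3) - 2·Dx + (1 + 2·x)·Dx^2  (order 2).
h: a_k = -2, 0, 9, 18, 9/4, -27, -1539/40, …
ICs: h(0) = -2, h′(0) = 0.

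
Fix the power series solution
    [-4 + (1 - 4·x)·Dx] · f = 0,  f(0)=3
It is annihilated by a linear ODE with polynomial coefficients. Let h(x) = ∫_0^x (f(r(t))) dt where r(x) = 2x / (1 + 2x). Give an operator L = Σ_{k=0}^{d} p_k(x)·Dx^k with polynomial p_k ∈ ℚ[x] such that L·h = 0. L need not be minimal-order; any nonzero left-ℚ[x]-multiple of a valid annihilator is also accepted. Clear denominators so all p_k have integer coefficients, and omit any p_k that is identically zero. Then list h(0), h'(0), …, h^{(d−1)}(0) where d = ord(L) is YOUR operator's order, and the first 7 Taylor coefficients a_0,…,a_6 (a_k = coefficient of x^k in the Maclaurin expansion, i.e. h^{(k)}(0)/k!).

L = 8·Dx + (-1 + 4·x + 12·x^2)·Dx^2  (order 2).
h: a_k = 0, 3, 12, 48, 216, 5184/5, 5184, …
ICs: h(0) = 0, h′(0) = 3.

f: a_k = 3, 12, 48, 192, 768, 3072, 12288, …
Change of var in L_f (x↦r) gives L₀.
h=∫₀ˣh₀: take L = L₀·Dx.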